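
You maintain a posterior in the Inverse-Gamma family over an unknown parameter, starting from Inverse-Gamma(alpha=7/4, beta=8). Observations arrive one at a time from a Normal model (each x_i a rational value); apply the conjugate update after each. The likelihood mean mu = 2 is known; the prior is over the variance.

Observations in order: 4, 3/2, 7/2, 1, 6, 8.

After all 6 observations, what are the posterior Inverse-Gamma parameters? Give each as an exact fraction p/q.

alpha=19/4, beta=151/4

obs 1: x=4 → posterior Inverse-Gamma(9/4, 10)
obs 2: x=3/2 → posterior Inverse-Gamma(11/4, 81/8)
obs 3: x=7/2 → posterior Inverse-Gamma(13/4, 45/4)
obs 4: x=1 → posterior Inverse-Gamma(15/4, 47/4)
obs 5: x=6 → posterior Inverse-Gamma(17/4, 79/4)
obs 6: x=8 → posterior Inverse-Gamma(19/4, 151/4)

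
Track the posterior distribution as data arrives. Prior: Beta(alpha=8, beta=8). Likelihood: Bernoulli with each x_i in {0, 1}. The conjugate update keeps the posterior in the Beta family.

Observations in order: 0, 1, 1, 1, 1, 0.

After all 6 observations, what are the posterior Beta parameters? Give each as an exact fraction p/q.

alpha=12, beta=10

obs 1: x=0 → posterior Beta(8, 9)
obs 2: x=1 → posterior Beta(9, 9)
obs 3: x=1 → posterior Beta(10, 9)
obs 4: x=1 → posterior Beta(11, 9)
obs 5: x=1 → posterior Beta(12, 9)
obs 6: x=0 → posterior Beta(12, 10)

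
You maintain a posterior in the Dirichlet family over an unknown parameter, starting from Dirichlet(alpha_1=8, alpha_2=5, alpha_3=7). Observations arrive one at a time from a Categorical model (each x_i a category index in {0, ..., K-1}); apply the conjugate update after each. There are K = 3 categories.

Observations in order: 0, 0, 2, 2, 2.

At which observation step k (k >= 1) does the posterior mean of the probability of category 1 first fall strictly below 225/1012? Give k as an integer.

k = 3

obs 1: x=0 → posterior Dirichlet(9, 5, 7)
obs 2: x=0 → posterior Dirichlet(10, 5, 7)
obs 3: x=2 → posterior Dirichlet(10, 5, 8)
obs 4: x=2 → posterior Dirichlet(10, 5, 9)
obs 5: x=2 → posterior Dirichlet(10, 5, 10)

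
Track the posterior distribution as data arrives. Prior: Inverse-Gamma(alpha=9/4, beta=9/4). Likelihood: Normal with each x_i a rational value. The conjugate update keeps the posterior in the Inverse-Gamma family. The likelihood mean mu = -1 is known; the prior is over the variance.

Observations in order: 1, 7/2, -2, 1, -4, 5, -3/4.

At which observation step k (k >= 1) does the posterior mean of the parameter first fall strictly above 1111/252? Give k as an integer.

k = 2

obs 1: x=1 → posterior Inverse-Gamma(11/4, 17/4)
obs 2: x=7/2 → posterior Inverse-Gamma(13/4, 115/8)
obs 3: x=-2 → posterior Inverse-Gamma(15/4, 119/8)
obs 4: x=1 → posterior Inverse-Gamma(17/4, 135/8)
obs 5: x=-4 → posterior Inverse-Gamma(19/4, 171/8)
obs 6: x=5 → posterior Inverse-Gamma(21/4, 315/8)
obs 7: x=-3/4 → posterior Inverse-Gamma(23/4, 1261/32)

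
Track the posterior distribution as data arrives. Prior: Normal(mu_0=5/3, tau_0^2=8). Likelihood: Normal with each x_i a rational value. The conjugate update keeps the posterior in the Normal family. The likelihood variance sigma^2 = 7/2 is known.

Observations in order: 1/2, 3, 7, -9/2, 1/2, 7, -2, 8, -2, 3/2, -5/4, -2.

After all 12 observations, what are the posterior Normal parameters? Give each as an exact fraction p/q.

mu_0=791/597, tau_0^2=56/199

obs 1: x=1/2 → posterior Normal(59/69, 56/23)
obs 2: x=3 → posterior Normal(203/117, 56/39)
obs 3: x=7 → posterior Normal(49/15, 56/55)
obs 4: x=-9/2 → posterior Normal(323/213, 56/71)
obs 5: x=1/2 → posterior Normal(347/261, 56/87)
obs 6: x=7 → posterior Normal(683/309, 56/103)
obs 7: x=-2 → posterior Normal(587/357, 8/17)
obs 8: x=8 → posterior Normal(971/405, 56/135)
obs 9: x=-2 → posterior Normal(875/453, 56/151)
obs 10: x=3/2 → posterior Normal(947/501, 56/167)
obs 11: x=-5/4 → posterior Normal(887/549, 56/183)
obs 12: x=-2 → posterior Normal(791/597, 56/199)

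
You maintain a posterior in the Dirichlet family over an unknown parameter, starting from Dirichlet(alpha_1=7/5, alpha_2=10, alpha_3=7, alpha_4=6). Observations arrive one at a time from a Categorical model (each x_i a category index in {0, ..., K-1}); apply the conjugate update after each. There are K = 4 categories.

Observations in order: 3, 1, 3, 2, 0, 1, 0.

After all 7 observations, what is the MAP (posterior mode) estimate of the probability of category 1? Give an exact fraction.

55/137

obs 1: x=3 → posterior Dirichlet(7/5, 10, 7, 7)
obs 2: x=1 → posterior Dirichlet(7/5, 11, 7, 7)
obs 3: x=3 → posterior Dirichlet(7/5, 11, 7, 8)
obs 4: x=2 → posterior Dirichlet(7/5, 11, 8, 8)
obs 5: x=0 → posterior Dirichlet(12/5, 11, 8, 8)
obs 6: x=1 → posterior Dirichlet(12/5, 12, 8, 8)
obs 7: x=0 → posterior Dirichlet(17/5, 12, 8, 8)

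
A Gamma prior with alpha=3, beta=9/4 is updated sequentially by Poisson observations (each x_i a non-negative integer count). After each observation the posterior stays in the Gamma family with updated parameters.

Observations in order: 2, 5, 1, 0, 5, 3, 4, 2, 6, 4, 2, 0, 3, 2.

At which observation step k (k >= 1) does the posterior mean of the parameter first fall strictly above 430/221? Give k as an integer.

obs 1: x=2 → posterior Gamma(5, 13/4)
obs 2: x=5 → posterior Gamma(10, 17/4)
obs 3: x=1 → posterior Gamma(11, 21/4)
obs 4: x=0 → posterior Gamma(11, 25/4)
obs 5: x=5 → posterior Gamma(16, 29/4)
obs 6: x=3 → posterior Gamma(19, 33/4)
obs 7: x=4 → posterior Gamma(23, 37/4)
obs 8: x=2 → posterior Gamma(25, 41/4)
obs 9: x=6 → posterior Gamma(31, 45/4)
obs 10: x=4 → posterior Gamma(35, 49/4)
obs 11: x=2 → posterior Gamma(37, 53/4)
obs 12: x=0 → posterior Gamma(37, 57/4)
obs 13: x=3 → posterior Gamma(40, 61/4)
obs 14: x=2 → posterior Gamma(42, 65/4)

k = 2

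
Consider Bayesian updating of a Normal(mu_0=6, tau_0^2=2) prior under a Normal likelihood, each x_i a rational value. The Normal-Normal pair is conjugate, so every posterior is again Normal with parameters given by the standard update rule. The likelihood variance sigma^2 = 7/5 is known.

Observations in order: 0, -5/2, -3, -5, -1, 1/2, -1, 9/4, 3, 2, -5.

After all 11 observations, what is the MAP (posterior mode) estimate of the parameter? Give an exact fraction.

obs 1: x=0 → posterior Normal(42/17, 14/17)
obs 2: x=-5/2 → posterior Normal(17/27, 14/27)
obs 3: x=-3 → posterior Normal(-13/37, 14/37)
obs 4: x=-5 → posterior Normal(-63/47, 14/47)
obs 5: x=-1 → posterior Normal(-73/57, 14/57)
obs 6: x=1/2 → posterior Normal(-68/67, 14/67)
obs 7: x=-1 → posterior Normal(-78/77, 2/11)
obs 8: x=9/4 → posterior Normal(-37/58, 14/87)
obs 9: x=3 → posterior Normal(-51/194, 14/97)
obs 10: x=2 → posterior Normal(-11/214, 14/107)
obs 11: x=-5 → posterior Normal(-37/78, 14/117)

-37/78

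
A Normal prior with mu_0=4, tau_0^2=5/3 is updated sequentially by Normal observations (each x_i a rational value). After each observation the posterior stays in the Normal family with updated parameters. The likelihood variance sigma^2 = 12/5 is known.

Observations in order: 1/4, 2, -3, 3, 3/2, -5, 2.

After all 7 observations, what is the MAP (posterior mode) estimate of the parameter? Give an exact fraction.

651/844

obs 1: x=1/4 → posterior Normal(601/244, 60/61)
obs 2: x=2 → posterior Normal(801/344, 30/43)
obs 3: x=-3 → posterior Normal(167/148, 20/37)
obs 4: x=3 → posterior Normal(801/544, 15/34)
obs 5: x=3/2 → posterior Normal(951/644, 60/161)
obs 6: x=-5 → posterior Normal(451/744, 10/31)
obs 7: x=2 → posterior Normal(651/844, 60/211)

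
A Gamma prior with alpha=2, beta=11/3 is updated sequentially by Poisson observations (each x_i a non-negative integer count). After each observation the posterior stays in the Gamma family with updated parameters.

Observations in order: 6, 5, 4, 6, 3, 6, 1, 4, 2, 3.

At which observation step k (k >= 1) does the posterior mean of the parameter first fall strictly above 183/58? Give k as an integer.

k = 6

obs 1: x=6 → posterior Gamma(8, 14/3)
obs 2: x=5 → posterior Gamma(13, 17/3)
obs 3: x=4 → posterior Gamma(17, 20/3)
obs 4: x=6 → posterior Gamma(23, 23/3)
obs 5: x=3 → posterior Gamma(26, 26/3)
obs 6: x=6 → posterior Gamma(32, 29/3)
obs 7: x=1 → posterior Gamma(33, 32/3)
obs 8: x=4 → posterior Gamma(37, 35/3)
obs 9: x=2 → posterior Gamma(39, 38/3)
obs 10: x=3 → posterior Gamma(42, 41/3)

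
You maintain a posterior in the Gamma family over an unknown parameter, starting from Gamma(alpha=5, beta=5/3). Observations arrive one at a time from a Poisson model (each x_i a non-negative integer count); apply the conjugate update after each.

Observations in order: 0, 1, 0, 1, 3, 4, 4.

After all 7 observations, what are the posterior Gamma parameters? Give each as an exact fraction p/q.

obs 1: x=0 → posterior Gamma(5, 8/3)
obs 2: x=1 → posterior Gamma(6, 11/3)
obs 3: x=0 → posterior Gamma(6, 14/3)
obs 4: x=1 → posterior Gamma(7, 17/3)
obs 5: x=3 → posterior Gamma(10, 20/3)
obs 6: x=4 → posterior Gamma(14, 23/3)
obs 7: x=4 → posterior Gamma(18, 26/3)

alpha=18, beta=26/3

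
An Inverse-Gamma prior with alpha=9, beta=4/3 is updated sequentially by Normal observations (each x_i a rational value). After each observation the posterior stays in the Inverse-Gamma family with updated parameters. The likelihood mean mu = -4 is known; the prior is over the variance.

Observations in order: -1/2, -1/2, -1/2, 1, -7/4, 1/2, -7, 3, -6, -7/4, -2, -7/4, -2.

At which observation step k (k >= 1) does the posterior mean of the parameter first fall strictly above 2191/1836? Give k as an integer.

k = 2

obs 1: x=-1/2 → posterior Inverse-Gamma(19/2, 179/24)
obs 2: x=-1/2 → posterior Inverse-Gamma(10, 163/12)
obs 3: x=-1/2 → posterior Inverse-Gamma(21/2, 473/24)
obs 4: x=1 → posterior Inverse-Gamma(11, 773/24)
obs 5: x=-7/4 → posterior Inverse-Gamma(23/2, 3335/96)
obs 6: x=1/2 → posterior Inverse-Gamma(12, 4307/96)
obs 7: x=-7 → posterior Inverse-Gamma(25/2, 4739/96)
obs 8: x=3 → posterior Inverse-Gamma(13, 7091/96)
obs 9: x=-6 → posterior Inverse-Gamma(27/2, 7283/96)
obs 10: x=-7/4 → posterior Inverse-Gamma(14, 3763/48)
obs 11: x=-2 → posterior Inverse-Gamma(29/2, 3859/48)
obs 12: x=-7/4 → posterior Inverse-Gamma(15, 7961/96)
obs 13: x=-2 → posterior Inverse-Gamma(31/2, 8153/96)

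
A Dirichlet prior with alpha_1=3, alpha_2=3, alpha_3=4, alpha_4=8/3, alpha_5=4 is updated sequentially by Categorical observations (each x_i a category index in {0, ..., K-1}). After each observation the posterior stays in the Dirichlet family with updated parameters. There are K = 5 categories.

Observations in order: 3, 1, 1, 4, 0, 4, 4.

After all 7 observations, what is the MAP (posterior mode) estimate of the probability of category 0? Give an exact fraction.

obs 1: x=3 → posterior Dirichlet(3, 3, 4, 11/3, 4)
obs 2: x=1 → posterior Dirichlet(3, 4, 4, 11/3, 4)
obs 3: x=1 → posterior Dirichlet(3, 5, 4, 11/3, 4)
obs 4: x=4 → posterior Dirichlet(3, 5, 4, 11/3, 5)
obs 5: x=0 → posterior Dirichlet(4, 5, 4, 11/3, 5)
obs 6: x=4 → posterior Dirichlet(4, 5, 4, 11/3, 6)
obs 7: x=4 → posterior Dirichlet(4, 5, 4, 11/3, 7)

9/56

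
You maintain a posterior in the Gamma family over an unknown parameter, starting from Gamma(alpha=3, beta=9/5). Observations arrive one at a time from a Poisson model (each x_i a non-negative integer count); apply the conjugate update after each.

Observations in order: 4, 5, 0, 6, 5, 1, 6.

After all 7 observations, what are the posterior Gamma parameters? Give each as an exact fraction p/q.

alpha=30, beta=44/5

obs 1: x=4 → posterior Gamma(7, 14/5)
obs 2: x=5 → posterior Gamma(12, 19/5)
obs 3: x=0 → posterior Gamma(12, 24/5)
obs 4: x=6 → posterior Gamma(18, 29/5)
obs 5: x=5 → posterior Gamma(23, 34/5)
obs 6: x=1 → posterior Gamma(24, 39/5)
obs 7: x=6 → posterior Gamma(30, 44/5)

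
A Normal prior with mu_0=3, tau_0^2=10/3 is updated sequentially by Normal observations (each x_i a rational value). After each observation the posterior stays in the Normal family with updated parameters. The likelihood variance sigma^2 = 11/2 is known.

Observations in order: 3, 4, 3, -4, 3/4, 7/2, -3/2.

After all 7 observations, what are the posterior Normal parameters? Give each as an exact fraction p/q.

mu_0=274/173, tau_0^2=110/173

obs 1: x=3 → posterior Normal(3, 110/53)
obs 2: x=4 → posterior Normal(239/73, 110/73)
obs 3: x=3 → posterior Normal(299/93, 110/93)
obs 4: x=-4 → posterior Normal(219/113, 110/113)
obs 5: x=3/4 → posterior Normal(234/133, 110/133)
obs 6: x=7/2 → posterior Normal(304/153, 110/153)
obs 7: x=-3/2 → posterior Normal(274/173, 110/173)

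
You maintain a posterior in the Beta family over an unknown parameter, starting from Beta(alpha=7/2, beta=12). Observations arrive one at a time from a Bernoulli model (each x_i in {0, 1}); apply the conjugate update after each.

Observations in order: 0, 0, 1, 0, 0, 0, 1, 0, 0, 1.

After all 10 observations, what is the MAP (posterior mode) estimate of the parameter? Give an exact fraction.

11/47

obs 1: x=0 → posterior Beta(7/2, 13)
obs 2: x=0 → posterior Beta(7/2, 14)
obs 3: x=1 → posterior Beta(9/2, 14)
obs 4: x=0 → posterior Beta(9/2, 15)
obs 5: x=0 → posterior Beta(9/2, 16)
obs 6: x=0 → posterior Beta(9/2, 17)
obs 7: x=1 → posterior Beta(11/2, 17)
obs 8: x=0 → posterior Beta(11/2, 18)
obs 9: x=0 → posterior Beta(11/2, 19)
obs 10: x=1 → posterior Beta(13/2, 19)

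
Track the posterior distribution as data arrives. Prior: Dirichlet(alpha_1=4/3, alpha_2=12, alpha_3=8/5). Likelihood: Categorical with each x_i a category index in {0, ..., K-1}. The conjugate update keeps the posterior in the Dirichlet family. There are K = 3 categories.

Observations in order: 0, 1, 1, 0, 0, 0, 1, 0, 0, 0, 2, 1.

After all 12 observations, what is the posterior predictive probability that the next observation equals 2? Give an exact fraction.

obs 1: x=0 → posterior Dirichlet(7/3, 12, 8/5)
obs 2: x=1 → posterior Dirichlet(7/3, 13, 8/5)
obs 3: x=1 → posterior Dirichlet(7/3, 14, 8/5)
obs 4: x=0 → posterior Dirichlet(10/3, 14, 8/5)
obs 5: x=0 → posterior Dirichlet(13/3, 14, 8/5)
obs 6: x=0 → posterior Dirichlet(16/3, 14, 8/5)
obs 7: x=1 → posterior Dirichlet(16/3, 15, 8/5)
obs 8: x=0 → posterior Dirichlet(19/3, 15, 8/5)
obs 9: x=0 → posterior Dirichlet(22/3, 15, 8/5)
obs 10: x=0 → posterior Dirichlet(25/3, 15, 8/5)
obs 11: x=2 → posterior Dirichlet(25/3, 15, 13/5)
obs 12: x=1 → posterior Dirichlet(25/3, 16, 13/5)

39/404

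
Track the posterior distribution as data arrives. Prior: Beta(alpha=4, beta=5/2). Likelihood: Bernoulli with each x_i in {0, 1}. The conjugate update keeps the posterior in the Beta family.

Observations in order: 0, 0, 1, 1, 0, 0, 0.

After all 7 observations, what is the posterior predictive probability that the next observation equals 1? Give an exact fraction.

obs 1: x=0 → posterior Beta(4, 7/2)
obs 2: x=0 → posterior Beta(4, 9/2)
obs 3: x=1 → posterior Beta(5, 9/2)
obs 4: x=1 → posterior Beta(6, 9/2)
obs 5: x=0 → posterior Beta(6, 11/2)
obs 6: x=0 → posterior Beta(6, 13/2)
obs 7: x=0 → posterior Beta(6, 15/2)

4/9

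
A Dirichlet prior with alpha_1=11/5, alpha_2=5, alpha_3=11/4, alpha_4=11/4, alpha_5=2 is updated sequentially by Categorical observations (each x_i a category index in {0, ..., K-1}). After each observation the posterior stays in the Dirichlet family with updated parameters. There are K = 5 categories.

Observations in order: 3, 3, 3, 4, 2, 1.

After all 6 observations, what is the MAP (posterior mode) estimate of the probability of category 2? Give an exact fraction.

obs 1: x=3 → posterior Dirichlet(11/5, 5, 11/4, 15/4, 2)
obs 2: x=3 → posterior Dirichlet(11/5, 5, 11/4, 19/4, 2)
obs 3: x=3 → posterior Dirichlet(11/5, 5, 11/4, 23/4, 2)
obs 4: x=4 → posterior Dirichlet(11/5, 5, 11/4, 23/4, 3)
obs 5: x=2 → posterior Dirichlet(11/5, 5, 15/4, 23/4, 3)
obs 6: x=1 → posterior Dirichlet(11/5, 6, 15/4, 23/4, 3)

55/314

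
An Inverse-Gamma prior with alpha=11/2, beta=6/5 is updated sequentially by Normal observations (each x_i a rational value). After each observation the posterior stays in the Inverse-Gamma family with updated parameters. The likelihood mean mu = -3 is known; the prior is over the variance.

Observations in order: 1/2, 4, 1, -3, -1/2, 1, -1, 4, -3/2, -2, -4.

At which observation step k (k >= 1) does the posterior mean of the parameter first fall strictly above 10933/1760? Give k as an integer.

obs 1: x=1/2 → posterior Inverse-Gamma(6, 293/40)
obs 2: x=4 → posterior Inverse-Gamma(13/2, 1273/40)
obs 3: x=1 → posterior Inverse-Gamma(7, 1593/40)
obs 4: x=-3 → posterior Inverse-Gamma(15/2, 1593/40)
obs 5: x=-1/2 → posterior Inverse-Gamma(8, 859/20)
obs 6: x=1 → posterior Inverse-Gamma(17/2, 1019/20)
obs 7: x=-1 → posterior Inverse-Gamma(9, 1059/20)
obs 8: x=4 → posterior Inverse-Gamma(19/2, 1549/20)
obs 9: x=-3/2 → posterior Inverse-Gamma(10, 3143/40)
obs 10: x=-2 → posterior Inverse-Gamma(21/2, 3163/40)
obs 11: x=-4 → posterior Inverse-Gamma(11, 3183/40)

k = 3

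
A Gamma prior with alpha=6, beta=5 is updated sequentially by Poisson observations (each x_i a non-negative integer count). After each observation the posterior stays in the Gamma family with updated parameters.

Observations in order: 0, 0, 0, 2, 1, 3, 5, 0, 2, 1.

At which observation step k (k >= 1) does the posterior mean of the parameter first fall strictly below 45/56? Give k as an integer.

k = 3

obs 1: x=0 → posterior Gamma(6, 6)
obs 2: x=0 → posterior Gamma(6, 7)
obs 3: x=0 → posterior Gamma(6, 8)
obs 4: x=2 → posterior Gamma(8, 9)
obs 5: x=1 → posterior Gamma(9, 10)
obs 6: x=3 → posterior Gamma(12, 11)
obs 7: x=5 → posterior Gamma(17, 12)
obs 8: x=0 → posterior Gamma(17, 13)
obs 9: x=2 → posterior Gamma(19, 14)
obs 10: x=1 → posterior Gamma(20, 15)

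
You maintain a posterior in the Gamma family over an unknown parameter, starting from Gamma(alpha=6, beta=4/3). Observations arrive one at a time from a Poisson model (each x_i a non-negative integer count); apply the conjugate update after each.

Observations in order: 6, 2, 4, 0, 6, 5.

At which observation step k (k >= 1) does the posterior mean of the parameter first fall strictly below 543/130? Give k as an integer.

k = 3

obs 1: x=6 → posterior Gamma(12, 7/3)
obs 2: x=2 → posterior Gamma(14, 10/3)
obs 3: x=4 → posterior Gamma(18, 13/3)
obs 4: x=0 → posterior Gamma(18, 16/3)
obs 5: x=6 → posterior Gamma(24, 19/3)
obs 6: x=5 → posterior Gamma(29, 22/3)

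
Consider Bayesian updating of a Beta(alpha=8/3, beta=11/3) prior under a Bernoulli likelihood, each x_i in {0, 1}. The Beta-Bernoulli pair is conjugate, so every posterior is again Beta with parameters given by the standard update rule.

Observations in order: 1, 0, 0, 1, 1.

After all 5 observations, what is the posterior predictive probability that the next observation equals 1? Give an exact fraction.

1/2

obs 1: x=1 → posterior Beta(11/3, 11/3)
obs 2: x=0 → posterior Beta(11/3, 14/3)
obs 3: x=0 → posterior Beta(11/3, 17/3)
obs 4: x=1 → posterior Beta(14/3, 17/3)
obs 5: x=1 → posterior Beta(17/3, 17/3)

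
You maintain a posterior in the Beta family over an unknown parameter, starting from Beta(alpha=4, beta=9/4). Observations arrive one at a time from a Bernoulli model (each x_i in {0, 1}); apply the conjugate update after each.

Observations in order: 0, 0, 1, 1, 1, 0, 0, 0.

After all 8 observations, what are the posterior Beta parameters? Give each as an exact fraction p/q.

obs 1: x=0 → posterior Beta(4, 13/4)
obs 2: x=0 → posterior Beta(4, 17/4)
obs 3: x=1 → posterior Beta(5, 17/4)
obs 4: x=1 → posterior Beta(6, 17/4)
obs 5: x=1 → posterior Beta(7, 17/4)
obs 6: x=0 → posterior Beta(7, 21/4)
obs 7: x=0 → posterior Beta(7, 25/4)
obs 8: x=0 → posterior Beta(7, 29/4)

alpha=7, beta=29/4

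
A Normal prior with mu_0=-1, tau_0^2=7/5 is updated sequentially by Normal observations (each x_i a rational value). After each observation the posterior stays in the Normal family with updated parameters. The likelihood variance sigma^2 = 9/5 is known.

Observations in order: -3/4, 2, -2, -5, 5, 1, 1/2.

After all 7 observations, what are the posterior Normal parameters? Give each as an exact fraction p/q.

mu_0=-15/232, tau_0^2=63/290

obs 1: x=-3/4 → posterior Normal(-57/64, 63/80)
obs 2: x=2 → posterior Normal(-1/92, 63/115)
obs 3: x=-2 → posterior Normal(-19/40, 21/50)
obs 4: x=-5 → posterior Normal(-197/148, 63/185)
obs 5: x=5 → posterior Normal(-57/176, 63/220)
obs 6: x=1 → posterior Normal(-29/204, 21/85)
obs 7: x=1/2 → posterior Normal(-15/232, 63/290)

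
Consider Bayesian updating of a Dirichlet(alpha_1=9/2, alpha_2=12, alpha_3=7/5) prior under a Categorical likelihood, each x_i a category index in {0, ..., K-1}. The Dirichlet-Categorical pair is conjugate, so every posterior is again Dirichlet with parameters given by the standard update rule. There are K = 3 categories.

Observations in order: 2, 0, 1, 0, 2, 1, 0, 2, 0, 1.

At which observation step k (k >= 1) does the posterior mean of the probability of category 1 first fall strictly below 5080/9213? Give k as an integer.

k = 8

obs 1: x=2 → posterior Dirichlet(9/2, 12, 12/5)
obs 2: x=0 → posterior Dirichlet(11/2, 12, 12/5)
obs 3: x=1 → posterior Dirichlet(11/2, 13, 12/5)
obs 4: x=0 → posterior Dirichlet(13/2, 13, 12/5)
obs 5: x=2 → posterior Dirichlet(13/2, 13, 17/5)
obs 6: x=1 → posterior Dirichlet(13/2, 14, 17/5)
obs 7: x=0 → posterior Dirichlet(15/2, 14, 17/5)
obs 8: x=2 → posterior Dirichlet(15/2, 14, 22/5)
obs 9: x=0 → posterior Dirichlet(17/2, 14, 22/5)
obs 10: x=1 → posterior Dirichlet(17/2, 15, 22/5)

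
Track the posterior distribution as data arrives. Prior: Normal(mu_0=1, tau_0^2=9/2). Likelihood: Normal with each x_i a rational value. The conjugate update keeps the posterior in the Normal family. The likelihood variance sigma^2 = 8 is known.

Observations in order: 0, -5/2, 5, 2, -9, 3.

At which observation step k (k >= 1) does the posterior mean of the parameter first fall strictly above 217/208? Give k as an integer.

k = 4

obs 1: x=0 → posterior Normal(16/25, 72/25)
obs 2: x=-5/2 → posterior Normal(-13/68, 36/17)
obs 3: x=5 → posterior Normal(77/86, 72/43)
obs 4: x=2 → posterior Normal(113/104, 18/13)
obs 5: x=-9 → posterior Normal(-49/122, 72/61)
obs 6: x=3 → posterior Normal(1/28, 36/35)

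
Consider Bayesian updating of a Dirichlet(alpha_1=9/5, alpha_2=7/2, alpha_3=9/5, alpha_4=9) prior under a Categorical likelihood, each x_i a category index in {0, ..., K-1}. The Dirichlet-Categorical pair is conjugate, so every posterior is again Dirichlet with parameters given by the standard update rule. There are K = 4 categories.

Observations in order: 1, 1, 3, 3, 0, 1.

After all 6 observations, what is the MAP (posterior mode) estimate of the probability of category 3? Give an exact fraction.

100/181

obs 1: x=1 → posterior Dirichlet(9/5, 9/2, 9/5, 9)
obs 2: x=1 → posterior Dirichlet(9/5, 11/2, 9/5, 9)
obs 3: x=3 → posterior Dirichlet(9/5, 11/2, 9/5, 10)
obs 4: x=3 → posterior Dirichlet(9/5, 11/2, 9/5, 11)
obs 5: x=0 → posterior Dirichlet(14/5, 11/2, 9/5, 11)
obs 6: x=1 → posterior Dirichlet(14/5, 13/2, 9/5, 11)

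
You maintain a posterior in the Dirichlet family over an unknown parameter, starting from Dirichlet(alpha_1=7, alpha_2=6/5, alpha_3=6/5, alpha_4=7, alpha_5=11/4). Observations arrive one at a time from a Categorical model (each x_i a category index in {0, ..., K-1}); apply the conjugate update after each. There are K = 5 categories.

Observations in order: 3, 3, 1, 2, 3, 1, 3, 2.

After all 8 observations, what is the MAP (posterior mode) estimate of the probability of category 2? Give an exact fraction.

44/443

obs 1: x=3 → posterior Dirichlet(7, 6/5, 6/5, 8, 11/4)
obs 2: x=3 → posterior Dirichlet(7, 6/5, 6/5, 9, 11/4)
obs 3: x=1 → posterior Dirichlet(7, 11/5, 6/5, 9, 11/4)
obs 4: x=2 → posterior Dirichlet(7, 11/5, 11/5, 9, 11/4)
obs 5: x=3 → posterior Dirichlet(7, 11/5, 11/5, 10, 11/4)
obs 6: x=1 → posterior Dirichlet(7, 16/5, 11/5, 10, 11/4)
obs 7: x=3 → posterior Dirichlet(7, 16/5, 11/5, 11, 11/4)
obs 8: x=2 → posterior Dirichlet(7, 16/5, 16/5, 11, 11/4)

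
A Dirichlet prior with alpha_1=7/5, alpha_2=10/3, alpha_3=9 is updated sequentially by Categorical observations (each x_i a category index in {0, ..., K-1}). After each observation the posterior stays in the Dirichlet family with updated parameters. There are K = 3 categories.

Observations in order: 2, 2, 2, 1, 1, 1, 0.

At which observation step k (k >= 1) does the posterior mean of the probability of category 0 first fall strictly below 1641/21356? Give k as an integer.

obs 1: x=2 → posterior Dirichlet(7/5, 10/3, 10)
obs 2: x=2 → posterior Dirichlet(7/5, 10/3, 11)
obs 3: x=2 → posterior Dirichlet(7/5, 10/3, 12)
obs 4: x=1 → posterior Dirichlet(7/5, 13/3, 12)
obs 5: x=1 → posterior Dirichlet(7/5, 16/3, 12)
obs 6: x=1 → posterior Dirichlet(7/5, 19/3, 12)
obs 7: x=0 → posterior Dirichlet(12/5, 19/3, 12)

k = 5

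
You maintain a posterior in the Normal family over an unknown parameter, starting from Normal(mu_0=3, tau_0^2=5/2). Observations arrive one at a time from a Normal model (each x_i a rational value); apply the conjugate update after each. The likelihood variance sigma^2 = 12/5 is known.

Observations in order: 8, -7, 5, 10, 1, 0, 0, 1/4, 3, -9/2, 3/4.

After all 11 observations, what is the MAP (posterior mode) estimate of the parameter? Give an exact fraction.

969/598

obs 1: x=8 → posterior Normal(272/49, 60/49)
obs 2: x=-7 → posterior Normal(97/74, 30/37)
obs 3: x=5 → posterior Normal(74/33, 20/33)
obs 4: x=10 → posterior Normal(118/31, 15/31)
obs 5: x=1 → posterior Normal(497/149, 60/149)
obs 6: x=0 → posterior Normal(497/174, 10/29)
obs 7: x=0 → posterior Normal(497/199, 60/199)
obs 8: x=1/4 → posterior Normal(2013/896, 15/56)
obs 9: x=3 → posterior Normal(771/332, 20/83)
obs 10: x=-9/2 → posterior Normal(1863/1096, 30/137)
obs 11: x=3/4 → posterior Normal(969/598, 60/299)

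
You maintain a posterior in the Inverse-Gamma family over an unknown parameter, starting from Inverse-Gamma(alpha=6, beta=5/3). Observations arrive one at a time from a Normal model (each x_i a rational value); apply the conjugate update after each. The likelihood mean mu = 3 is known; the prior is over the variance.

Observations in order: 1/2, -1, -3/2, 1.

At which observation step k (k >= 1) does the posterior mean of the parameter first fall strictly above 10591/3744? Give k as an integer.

k = 3

obs 1: x=1/2 → posterior Inverse-Gamma(13/2, 115/24)
obs 2: x=-1 → posterior Inverse-Gamma(7, 307/24)
obs 3: x=-3/2 → posterior Inverse-Gamma(15/2, 275/12)
obs 4: x=1 → posterior Inverse-Gamma(8, 299/12)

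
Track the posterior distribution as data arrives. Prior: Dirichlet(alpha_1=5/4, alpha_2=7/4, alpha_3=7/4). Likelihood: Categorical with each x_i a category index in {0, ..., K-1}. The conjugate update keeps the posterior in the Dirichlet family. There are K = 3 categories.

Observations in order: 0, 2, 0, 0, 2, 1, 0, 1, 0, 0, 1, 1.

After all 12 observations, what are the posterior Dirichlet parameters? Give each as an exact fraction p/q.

obs 1: x=0 → posterior Dirichlet(9/4, 7/4, 7/4)
obs 2: x=2 → posterior Dirichlet(9/4, 7/4, 11/4)
obs 3: x=0 → posterior Dirichlet(13/4, 7/4, 11/4)
obs 4: x=0 → posterior Dirichlet(17/4, 7/4, 11/4)
obs 5: x=2 → posterior Dirichlet(17/4, 7/4, 15/4)
obs 6: x=1 → posterior Dirichlet(17/4, 11/4, 15/4)
obs 7: x=0 → posterior Dirichlet(21/4, 11/4, 15/4)
obs 8: x=1 → posterior Dirichlet(21/4, 15/4, 15/4)
obs 9: x=0 → posterior Dirichlet(25/4, 15/4, 15/4)
obs 10: x=0 → posterior Dirichlet(29/4, 15/4, 15/4)
obs 11: x=1 → posterior Dirichlet(29/4, 19/4, 15/4)
obs 12: x=1 → posterior Dirichlet(29/4, 23/4, 15/4)

alpha_1=29/4, alpha_2=23/4, alpha_3=15/4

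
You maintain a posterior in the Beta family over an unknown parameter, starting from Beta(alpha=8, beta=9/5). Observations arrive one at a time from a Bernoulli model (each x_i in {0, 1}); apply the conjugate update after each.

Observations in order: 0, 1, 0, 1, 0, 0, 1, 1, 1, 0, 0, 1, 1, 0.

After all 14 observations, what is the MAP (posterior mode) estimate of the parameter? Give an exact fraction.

70/109

obs 1: x=0 → posterior Beta(8, 14/5)
obs 2: x=1 → posterior Beta(9, 14/5)
obs 3: x=0 → posterior Beta(9, 19/5)
obs 4: x=1 → posterior Beta(10, 19/5)
obs 5: x=0 → posterior Beta(10, 24/5)
obs 6: x=0 → posterior Beta(10, 29/5)
obs 7: x=1 → posterior Beta(11, 29/5)
obs 8: x=1 → posterior Beta(12, 29/5)
obs 9: x=1 → posterior Beta(13, 29/5)
obs 10: x=0 → posterior Beta(13, 34/5)
obs 11: x=0 → posterior Beta(13, 39/5)
obs 12: x=1 → posterior Beta(14, 39/5)
obs 13: x=1 → posterior Beta(15, 39/5)
obs 14: x=0 → posterior Beta(15, 44/5)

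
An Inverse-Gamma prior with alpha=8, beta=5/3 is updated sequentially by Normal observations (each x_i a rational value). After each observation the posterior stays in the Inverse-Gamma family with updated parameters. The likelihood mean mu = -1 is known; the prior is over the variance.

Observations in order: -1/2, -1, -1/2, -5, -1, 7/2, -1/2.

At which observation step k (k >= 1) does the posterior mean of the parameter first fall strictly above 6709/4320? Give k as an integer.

k = 6

obs 1: x=-1/2 → posterior Inverse-Gamma(17/2, 43/24)
obs 2: x=-1 → posterior Inverse-Gamma(9, 43/24)
obs 3: x=-1/2 → posterior Inverse-Gamma(19/2, 23/12)
obs 4: x=-5 → posterior Inverse-Gamma(10, 119/12)
obs 5: x=-1 → posterior Inverse-Gamma(21/2, 119/12)
obs 6: x=7/2 → posterior Inverse-Gamma(11, 481/24)
obs 7: x=-1/2 → posterior Inverse-Gamma(23/2, 121/6)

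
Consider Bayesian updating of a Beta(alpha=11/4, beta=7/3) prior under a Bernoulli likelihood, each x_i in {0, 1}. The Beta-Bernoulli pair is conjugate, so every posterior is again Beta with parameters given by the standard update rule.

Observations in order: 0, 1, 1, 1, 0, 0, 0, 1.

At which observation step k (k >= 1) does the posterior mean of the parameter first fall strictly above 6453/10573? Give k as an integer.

obs 1: x=0 → posterior Beta(11/4, 10/3)
obs 2: x=1 → posterior Beta(15/4, 10/3)
obs 3: x=1 → posterior Beta(19/4, 10/3)
obs 4: x=1 → posterior Beta(23/4, 10/3)
obs 5: x=0 → posterior Beta(23/4, 13/3)
obs 6: x=0 → posterior Beta(23/4, 16/3)
obs 7: x=0 → posterior Beta(23/4, 19/3)
obs 8: x=1 → posterior Beta(27/4, 19/3)

k = 4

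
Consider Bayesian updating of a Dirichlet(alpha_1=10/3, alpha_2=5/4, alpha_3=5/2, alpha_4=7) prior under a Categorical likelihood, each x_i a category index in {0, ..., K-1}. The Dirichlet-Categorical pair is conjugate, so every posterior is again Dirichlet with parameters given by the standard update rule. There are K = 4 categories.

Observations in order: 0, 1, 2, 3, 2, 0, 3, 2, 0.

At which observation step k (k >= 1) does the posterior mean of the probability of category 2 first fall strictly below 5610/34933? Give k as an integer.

obs 1: x=0 → posterior Dirichlet(13/3, 5/4, 5/2, 7)
obs 2: x=1 → posterior Dirichlet(13/3, 9/4, 5/2, 7)
obs 3: x=2 → posterior Dirichlet(13/3, 9/4, 7/2, 7)
obs 4: x=3 → posterior Dirichlet(13/3, 9/4, 7/2, 8)
obs 5: x=2 → posterior Dirichlet(13/3, 9/4, 9/2, 8)
obs 6: x=0 → posterior Dirichlet(16/3, 9/4, 9/2, 8)
obs 7: x=3 → posterior Dirichlet(16/3, 9/4, 9/2, 9)
obs 8: x=2 → posterior Dirichlet(16/3, 9/4, 11/2, 9)
obs 9: x=0 → posterior Dirichlet(19/3, 9/4, 11/2, 9)

k = 2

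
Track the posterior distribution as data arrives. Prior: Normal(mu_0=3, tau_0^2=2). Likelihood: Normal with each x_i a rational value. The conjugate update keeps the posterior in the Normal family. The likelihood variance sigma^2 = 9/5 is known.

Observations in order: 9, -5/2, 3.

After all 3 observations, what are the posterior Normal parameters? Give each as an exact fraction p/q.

mu_0=122/39, tau_0^2=6/13

obs 1: x=9 → posterior Normal(117/19, 18/19)
obs 2: x=-5/2 → posterior Normal(92/29, 18/29)
obs 3: x=3 → posterior Normal(122/39, 6/13)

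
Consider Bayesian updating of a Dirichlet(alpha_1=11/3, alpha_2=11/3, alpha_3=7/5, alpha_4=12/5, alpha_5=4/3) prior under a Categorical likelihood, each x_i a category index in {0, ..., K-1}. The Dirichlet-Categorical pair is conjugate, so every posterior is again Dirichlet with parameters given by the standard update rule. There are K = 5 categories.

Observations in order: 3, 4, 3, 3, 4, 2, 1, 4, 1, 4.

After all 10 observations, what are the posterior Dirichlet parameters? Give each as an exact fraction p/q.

obs 1: x=3 → posterior Dirichlet(11/3, 11/3, 7/5, 17/5, 4/3)
obs 2: x=4 → posterior Dirichlet(11/3, 11/3, 7/5, 17/5, 7/3)
obs 3: x=3 → posterior Dirichlet(11/3, 11/3, 7/5, 22/5, 7/3)
obs 4: x=3 → posterior Dirichlet(11/3, 11/3, 7/5, 27/5, 7/3)
obs 5: x=4 → posterior Dirichlet(11/3, 11/3, 7/5, 27/5, 10/3)
obs 6: x=2 → posterior Dirichlet(11/3, 11/3, 12/5, 27/5, 10/3)
obs 7: x=1 → posterior Dirichlet(11/3, 14/3, 12/5, 27/5, 10/3)
obs 8: x=4 → posterior Dirichlet(11/3, 14/3, 12/5, 27/5, 13/3)
obs 9: x=1 → posterior Dirichlet(11/3, 17/3, 12/5, 27/5, 13/3)
obs 10: x=4 → posterior Dirichlet(11/3, 17/3, 12/5, 27/5, 16/3)

alpha_1=11/3, alpha_2=17/3, alpha_3=12/5, alpha_4=27/5, alpha_5=16/3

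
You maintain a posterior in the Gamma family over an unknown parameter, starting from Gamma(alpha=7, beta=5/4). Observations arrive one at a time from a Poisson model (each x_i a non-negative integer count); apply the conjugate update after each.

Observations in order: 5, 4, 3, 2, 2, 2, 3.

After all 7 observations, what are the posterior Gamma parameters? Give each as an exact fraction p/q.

obs 1: x=5 → posterior Gamma(12, 9/4)
obs 2: x=4 → posterior Gamma(16, 13/4)
obs 3: x=3 → posterior Gamma(19, 17/4)
obs 4: x=2 → posterior Gamma(21, 21/4)
obs 5: x=2 → posterior Gamma(23, 25/4)
obs 6: x=2 → posterior Gamma(25, 29/4)
obs 7: x=3 → posterior Gamma(28, 33/4)

alpha=28, beta=33/4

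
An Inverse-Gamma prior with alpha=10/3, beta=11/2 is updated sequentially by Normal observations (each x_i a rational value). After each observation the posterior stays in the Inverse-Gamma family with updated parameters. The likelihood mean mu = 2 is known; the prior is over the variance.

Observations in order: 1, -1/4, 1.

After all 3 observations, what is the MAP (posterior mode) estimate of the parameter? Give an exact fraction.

867/560

obs 1: x=1 → posterior Inverse-Gamma(23/6, 6)
obs 2: x=-1/4 → posterior Inverse-Gamma(13/3, 273/32)
obs 3: x=1 → posterior Inverse-Gamma(29/6, 289/32)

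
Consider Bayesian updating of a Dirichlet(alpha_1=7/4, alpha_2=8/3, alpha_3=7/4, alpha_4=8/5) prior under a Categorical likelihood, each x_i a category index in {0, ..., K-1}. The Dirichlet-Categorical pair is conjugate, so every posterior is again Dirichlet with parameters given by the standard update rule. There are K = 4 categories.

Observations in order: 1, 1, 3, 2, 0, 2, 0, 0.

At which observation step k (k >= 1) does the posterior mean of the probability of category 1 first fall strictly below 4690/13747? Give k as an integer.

k = 6

obs 1: x=1 → posterior Dirichlet(7/4, 11/3, 7/4, 8/5)
obs 2: x=1 → posterior Dirichlet(7/4, 14/3, 7/4, 8/5)
obs 3: x=3 → posterior Dirichlet(7/4, 14/3, 7/4, 13/5)
obs 4: x=2 → posterior Dirichlet(7/4, 14/3, 11/4, 13/5)
obs 5: x=0 → posterior Dirichlet(11/4, 14/3, 11/4, 13/5)
obs 6: x=2 → posterior Dirichlet(11/4, 14/3, 15/4, 13/5)
obs 7: x=0 → posterior Dirichlet(15/4, 14/3, 15/4, 13/5)
obs 8: x=0 → posterior Dirichlet(19/4, 14/3, 15/4, 13/5)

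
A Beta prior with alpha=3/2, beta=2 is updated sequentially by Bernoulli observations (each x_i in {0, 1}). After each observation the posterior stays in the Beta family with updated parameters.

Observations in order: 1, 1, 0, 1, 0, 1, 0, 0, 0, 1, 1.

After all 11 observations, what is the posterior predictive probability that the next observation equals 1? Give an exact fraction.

obs 1: x=1 → posterior Beta(5/2, 2)
obs 2: x=1 → posterior Beta(7/2, 2)
obs 3: x=0 → posterior Beta(7/2, 3)
obs 4: x=1 → posterior Beta(9/2, 3)
obs 5: x=0 → posterior Beta(9/2, 4)
obs 6: x=1 → posterior Beta(11/2, 4)
obs 7: x=0 → posterior Beta(11/2, 5)
obs 8: x=0 → posterior Beta(11/2, 6)
obs 9: x=0 → posterior Beta(11/2, 7)
obs 10: x=1 → posterior Beta(13/2, 7)
obs 11: x=1 → posterior Beta(15/2, 7)

15/29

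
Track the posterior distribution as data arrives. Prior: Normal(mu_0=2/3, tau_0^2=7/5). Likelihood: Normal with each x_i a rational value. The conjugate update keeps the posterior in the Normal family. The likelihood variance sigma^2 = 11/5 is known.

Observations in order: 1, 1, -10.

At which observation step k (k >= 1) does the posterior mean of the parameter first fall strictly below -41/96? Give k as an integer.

k = 3

obs 1: x=1 → posterior Normal(43/54, 77/90)
obs 2: x=1 → posterior Normal(64/75, 77/125)
obs 3: x=-10 → posterior Normal(-73/48, 77/160)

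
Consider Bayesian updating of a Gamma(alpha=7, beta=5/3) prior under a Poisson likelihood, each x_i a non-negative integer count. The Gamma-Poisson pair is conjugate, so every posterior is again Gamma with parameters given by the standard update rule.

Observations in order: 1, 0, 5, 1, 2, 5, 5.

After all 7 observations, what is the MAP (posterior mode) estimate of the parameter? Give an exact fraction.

obs 1: x=1 → posterior Gamma(8, 8/3)
obs 2: x=0 → posterior Gamma(8, 11/3)
obs 3: x=5 → posterior Gamma(13, 14/3)
obs 4: x=1 → posterior Gamma(14, 17/3)
obs 5: x=2 → posterior Gamma(16, 20/3)
obs 6: x=5 → posterior Gamma(21, 23/3)
obs 7: x=5 → posterior Gamma(26, 26/3)

75/26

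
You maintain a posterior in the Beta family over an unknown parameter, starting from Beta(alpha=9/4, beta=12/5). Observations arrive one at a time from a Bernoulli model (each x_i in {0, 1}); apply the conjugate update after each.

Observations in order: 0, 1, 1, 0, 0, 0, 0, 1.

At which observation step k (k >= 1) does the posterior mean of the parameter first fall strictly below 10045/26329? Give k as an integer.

k = 7

obs 1: x=0 → posterior Beta(9/4, 17/5)
obs 2: x=1 → posterior Beta(13/4, 17/5)
obs 3: x=1 → posterior Beta(17/4, 17/5)
obs 4: x=0 → posterior Beta(17/4, 22/5)
obs 5: x=0 → posterior Beta(17/4, 27/5)
obs 6: x=0 → posterior Beta(17/4, 32/5)
obs 7: x=0 → posterior Beta(17/4, 37/5)
obs 8: x=1 → posterior Beta(21/4, 37/5)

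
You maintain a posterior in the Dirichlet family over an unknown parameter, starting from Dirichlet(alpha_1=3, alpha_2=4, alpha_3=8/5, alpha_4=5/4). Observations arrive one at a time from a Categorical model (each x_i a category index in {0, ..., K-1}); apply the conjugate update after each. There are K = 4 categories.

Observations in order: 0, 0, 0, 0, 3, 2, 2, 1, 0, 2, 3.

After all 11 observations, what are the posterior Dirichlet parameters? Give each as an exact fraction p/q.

obs 1: x=0 → posterior Dirichlet(4, 4, 8/5, 5/4)
obs 2: x=0 → posterior Dirichlet(5, 4, 8/5, 5/4)
obs 3: x=0 → posterior Dirichlet(6, 4, 8/5, 5/4)
obs 4: x=0 → posterior Dirichlet(7, 4, 8/5, 5/4)
obs 5: x=3 → posterior Dirichlet(7, 4, 8/5, 9/4)
obs 6: x=2 → posterior Dirichlet(7, 4, 13/5, 9/4)
obs 7: x=2 → posterior Dirichlet(7, 4, 18/5, 9/4)
obs 8: x=1 → posterior Dirichlet(7, 5, 18/5, 9/4)
obs 9: x=0 → posterior Dirichlet(8, 5, 18/5, 9/4)
obs 10: x=2 → posterior Dirichlet(8, 5, 23/5, 9/4)
obs 11: x=3 → posterior Dirichlet(8, 5, 23/5, 13/4)

alpha_1=8, alpha_2=5, alpha_3=23/5, alpha_4=13/4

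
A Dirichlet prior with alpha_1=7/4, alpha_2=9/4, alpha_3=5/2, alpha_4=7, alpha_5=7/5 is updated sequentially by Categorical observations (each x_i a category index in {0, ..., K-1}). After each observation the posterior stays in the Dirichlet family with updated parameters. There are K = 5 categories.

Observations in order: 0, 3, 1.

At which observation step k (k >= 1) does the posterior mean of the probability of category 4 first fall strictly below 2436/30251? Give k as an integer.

obs 1: x=0 → posterior Dirichlet(11/4, 9/4, 5/2, 7, 7/5)
obs 2: x=3 → posterior Dirichlet(11/4, 9/4, 5/2, 8, 7/5)
obs 3: x=1 → posterior Dirichlet(11/4, 13/4, 5/2, 8, 7/5)

k = 3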